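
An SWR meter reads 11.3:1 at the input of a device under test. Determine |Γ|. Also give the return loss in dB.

|Γ| = (S − 1)/(S + 1) = (11.3 − 1)/(11.3 + 1) = 10.3/12.3
RL = −20·log₁₀|Γ| = −20·log₁₀(0.837)

|Γ| ≈ 0.837; return loss ≈ 1.54 dB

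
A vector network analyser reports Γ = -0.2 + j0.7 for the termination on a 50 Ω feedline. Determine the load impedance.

Z_L ≈ 12.2 + j36.3 Ω

Z_L = Z_0·(1 + Γ)/(1 − Γ) = 50·(0.8 + j0.7)/(1.2 − j0.7)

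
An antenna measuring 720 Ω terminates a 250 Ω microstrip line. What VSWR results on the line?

Γ = (720 − 250)/(720 + 250) = 0.485
VSWR = (1 + 0.485)/(1 − 0.485)

VSWR ≈ 2.88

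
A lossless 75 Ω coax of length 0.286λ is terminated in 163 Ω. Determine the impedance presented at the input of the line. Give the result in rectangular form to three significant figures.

βl = 2π × 0.286 = 103°
tan(βl) = tan(103°) = -4.35
Z_in = Z_0·(Z_L + jZ_0·tanβl)/(Z_0 + jZ_L·tanβl)
     = 75·(163 − j326)/(75 − j708)

Z_in ≈ 35.9 + j13.5 Ω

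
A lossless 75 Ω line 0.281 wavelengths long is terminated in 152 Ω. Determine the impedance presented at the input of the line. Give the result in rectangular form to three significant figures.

Z_in ≈ 38.1 + j11.1 Ω

βl = 2π × 0.281 = 101°
tan(βl) = tan(101°) = -5.07
Z_in = Z_0·(Z_L + jZ_0·tanβl)/(Z_0 + jZ_L·tanβl)
     = 75·(152 − j380)/(75 − j770)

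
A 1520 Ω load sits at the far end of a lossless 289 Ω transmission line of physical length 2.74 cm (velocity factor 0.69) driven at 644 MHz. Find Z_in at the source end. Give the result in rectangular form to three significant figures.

Z_in ≈ 191 − j426 Ω

λ = v/f = 0.69·c / 644 MHz = 0.321 m
βl = 2π·l/λ = 2π × 0.0852 = 30.7°
tan(βl) = tan(30.7°) = 0.593
Z_in = Z_0·(Z_L + jZ_0·tanβl)/(Z_0 + jZ_L·tanβl)
     = 289·(1520 + j172)/(289 + j902)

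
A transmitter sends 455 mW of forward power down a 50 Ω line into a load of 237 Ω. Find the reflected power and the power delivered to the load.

Γ = (237 − 50)/(237 + 50) = 0.652
|Γ|² = 0.425
P_refl = |Γ|²·P_inc = 193 mW, P_del = (1 − |Γ|²)·P_inc = 262 mW

P_reflected ≈ 193 mW; P_delivered ≈ 262 mW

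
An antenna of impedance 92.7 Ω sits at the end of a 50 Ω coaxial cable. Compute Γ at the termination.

Γ = 0.299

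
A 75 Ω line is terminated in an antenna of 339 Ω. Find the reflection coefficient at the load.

Γ = 0.638

Γ = (Z_L − Z_0)/(Z_L + Z_0) = (339 − 75)/(339 + 75) = 264/414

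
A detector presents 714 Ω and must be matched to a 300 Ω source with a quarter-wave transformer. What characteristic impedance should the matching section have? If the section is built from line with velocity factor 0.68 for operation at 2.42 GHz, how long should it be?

Z_qwt = √(Z_0·R_L) = √(300 × 714) = √214200
λ = 0.68·c/f = 0.0843 m, so l = λ/4 = 0.0211 m

Z_qwt ≈ 463 Ω; length ≈ 2.11 cm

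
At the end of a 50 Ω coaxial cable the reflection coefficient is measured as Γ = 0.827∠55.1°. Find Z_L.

Z_L = Z_0·(1 + Γ)/(1 − Γ) = 50·(1.47 + j0.678)/(0.527 − j0.678)

Z_L ≈ 21.4 + j92 Ω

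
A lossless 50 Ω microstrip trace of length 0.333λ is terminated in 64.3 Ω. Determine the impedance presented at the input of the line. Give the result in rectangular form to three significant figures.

Z_in ≈ 43.1 + j9.47 Ω

βl = 2π × 0.333 = 120°
tan(βl) = tan(120°) = -1.74
Z_in = Z_0·(Z_L + jZ_0·tanβl)/(Z_0 + jZ_L·tanβl)
     = 50·(64.3 − j87)/(50 − j112)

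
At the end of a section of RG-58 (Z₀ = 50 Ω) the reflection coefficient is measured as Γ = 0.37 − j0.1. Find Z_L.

Z_L ≈ 105 − j24.6 Ω

Z_L = Z_0·(1 + Γ)/(1 − Γ) = 50·(1.37 − j0.1)/(0.63 + j0.1)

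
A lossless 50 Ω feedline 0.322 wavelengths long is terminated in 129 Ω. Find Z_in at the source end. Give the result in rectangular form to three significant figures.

Z_in ≈ 23.1 + j19.9 Ω

βl = 2π × 0.322 = 116°
tan(βl) = tan(116°) = -2.06
Z_in = Z_0·(Z_L + jZ_0·tanβl)/(Z_0 + jZ_L·tanβl)
     = 50·(129 − j103)/(50 − j265)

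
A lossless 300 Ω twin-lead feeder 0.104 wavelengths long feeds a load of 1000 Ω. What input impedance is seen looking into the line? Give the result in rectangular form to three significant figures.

βl = 2π × 0.104 = 37.4°
tan(βl) = tan(37.4°) = 0.766
Z_in = Z_0·(Z_L + jZ_0·tanβl)/(Z_0 + jZ_L·tanβl)
     = 300·(1000 + j230)/(300 + j766)

Z_in ≈ 211 − j309 Ω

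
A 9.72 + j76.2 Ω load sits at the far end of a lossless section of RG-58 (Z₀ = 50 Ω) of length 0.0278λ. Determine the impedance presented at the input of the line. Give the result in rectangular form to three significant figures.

Z_in ≈ 18.7 + j115 Ω

βl = 2π × 0.0278 = 10°
tan(βl) = tan(10°) = 0.176
Z_in = Z_0·(Z_L + jZ_0·tanβl)/(Z_0 + jZ_L·tanβl)
     = 50·(9.72 + j85)/(36.6 + j1.72)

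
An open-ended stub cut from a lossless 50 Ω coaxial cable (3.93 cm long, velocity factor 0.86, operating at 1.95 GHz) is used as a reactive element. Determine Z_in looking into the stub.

Z_in ≈ +j15.2 Ω

λ = v/f = 0.86·c / 1.95 GHz = 0.132 m
βl = 2π·l/λ = 2π × 0.297 = 107°
tan(βl) = -3.28
For an open-ended stub, Z_in = −jZ_0·cot(βl) = −jZ_0/tan(βl)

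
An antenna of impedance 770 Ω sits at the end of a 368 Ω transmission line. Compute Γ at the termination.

Γ = (Z_L − Z_0)/(Z_L + Z_0) = (770 − 368)/(770 + 368) = 402/1138

Γ = 0.353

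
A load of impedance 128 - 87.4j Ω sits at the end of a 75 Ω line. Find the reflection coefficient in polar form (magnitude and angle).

Γ ≈ 0.462 ∠ -35.5°

Γ = (Z_L − Z_0)/(Z_L + Z_0) = (53 − j87.4)/(203 − j87.4)
|Γ| = 102/221 = 0.462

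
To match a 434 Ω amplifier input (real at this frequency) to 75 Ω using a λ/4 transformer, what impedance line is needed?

Z_qwt ≈ 180 Ω

Z_qwt = √(Z_0·R_L) = √(75 × 434) = √32550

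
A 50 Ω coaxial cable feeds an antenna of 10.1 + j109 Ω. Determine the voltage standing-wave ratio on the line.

VSWR ≈ 28.6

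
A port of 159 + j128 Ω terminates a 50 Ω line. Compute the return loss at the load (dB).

RL ≈ 3.27 dB

Γ = (109 + j128)/(209 + j128), |Γ| = 0.686
RL = −20·log₁₀|Γ| = −20·log₁₀(0.686)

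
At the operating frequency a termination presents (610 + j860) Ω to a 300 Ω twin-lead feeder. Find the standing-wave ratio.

VSWR ≈ 6.41

Γ = (Z_L − Z_0)/(Z_L + Z_0) = (310 + j860)/(910 + j860)
|Γ| = 914/1250 = 0.73
VSWR = (1 + |Γ|)/(1 − |Γ|) = 1.73/0.27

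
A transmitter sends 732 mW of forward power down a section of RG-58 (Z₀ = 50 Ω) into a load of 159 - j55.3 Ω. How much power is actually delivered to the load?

|Γ| = |(109 − j55.3)/(209 − j55.3)| = 0.565
|Γ|² = 0.32
P_refl = |Γ|²·P_inc = 234 mW, P_del = (1 − |Γ|²)·P_inc = 498 mW

P_delivered ≈ 498 mW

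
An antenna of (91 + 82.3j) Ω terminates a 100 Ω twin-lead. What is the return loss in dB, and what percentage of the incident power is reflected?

Γ = (-9 + j82.3)/(191 + j82.3), |Γ| = 0.398
RL = −20·log₁₀(0.398) = 8 dB
P_refl/P_inc = |Γ|² = 0.158

RL ≈ 8 dB; 15.8% of incident power reflected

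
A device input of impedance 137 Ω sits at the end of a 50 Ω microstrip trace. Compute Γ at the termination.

Γ = 0.465

Γ = (Z_L − Z_0)/(Z_L + Z_0) = (137 − 50)/(137 + 50) = 87/187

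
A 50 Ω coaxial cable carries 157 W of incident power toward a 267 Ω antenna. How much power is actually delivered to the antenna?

P_delivered ≈ 83.4 W

Γ = (267 − 50)/(267 + 50) = 0.685
|Γ|² = 0.469
P_refl = |Γ|²·P_inc = 73.6 W, P_del = (1 − |Γ|²)·P_inc = 83.4 W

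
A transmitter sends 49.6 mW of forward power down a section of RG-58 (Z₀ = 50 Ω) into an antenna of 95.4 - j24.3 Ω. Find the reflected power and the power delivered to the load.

P_reflected ≈ 6.05 mW; P_delivered ≈ 43.5 mW

|Γ| = |(45.4 − j24.3)/(145.4 − j24.3)| = 0.349
|Γ|² = 0.122
P_refl = |Γ|²·P_inc = 6.05 mW, P_del = (1 − |Γ|²)·P_inc = 43.5 mW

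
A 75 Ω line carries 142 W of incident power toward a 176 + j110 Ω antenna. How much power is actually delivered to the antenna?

P_delivered ≈ 99.8 W

|Γ| = |(101 + j110)/(251 + j110)| = 0.545
|Γ|² = 0.297
P_refl = |Γ|²·P_inc = 42.2 W, P_del = (1 − |Γ|²)·P_inc = 99.8 W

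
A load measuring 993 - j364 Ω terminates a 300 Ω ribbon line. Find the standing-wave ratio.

VSWR ≈ 3.79

Γ = (Z_L − Z_0)/(Z_L + Z_0) = (693 − j364)/(1293 − j364)
|Γ| = 783/1340 = 0.583
VSWR = (1 + |Γ|)/(1 − |Γ|) = 1.58/0.417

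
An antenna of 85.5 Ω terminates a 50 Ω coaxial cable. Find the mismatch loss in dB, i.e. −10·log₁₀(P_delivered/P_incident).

Γ = (85.5 − 50)/(85.5 + 50) = 0.262
|Γ|² = 0.0686, so P_del/P_inc = 1 − |Γ|² = 0.931
ML = −10·log₁₀(1 − |Γ|²)

mismatch loss ≈ 0.309 dB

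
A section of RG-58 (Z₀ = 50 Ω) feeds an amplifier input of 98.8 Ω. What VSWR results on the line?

VSWR ≈ 1.98

Γ = (98.8 − 50)/(98.8 + 50) = 0.328
VSWR = (1 + 0.328)/(1 − 0.328)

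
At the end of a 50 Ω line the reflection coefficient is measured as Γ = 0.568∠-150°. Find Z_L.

Z_L = Z_0·(1 + Γ)/(1 − Γ) = 50·(0.508 − j0.284)/(1.49 + j0.284)

Z_L ≈ 14.7 − j12.3 Ω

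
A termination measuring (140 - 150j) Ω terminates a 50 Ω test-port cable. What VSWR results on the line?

Γ = (Z_L − Z_0)/(Z_L + Z_0) = (90 − j150)/(190 − j150)
|Γ| = 175/242 = 0.723
VSWR = (1 + |Γ|)/(1 − |Γ|) = 1.72/0.277

VSWR ≈ 6.21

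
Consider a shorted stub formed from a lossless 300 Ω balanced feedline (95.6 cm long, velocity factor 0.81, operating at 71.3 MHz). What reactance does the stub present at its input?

X_in ≈ -1550 Ω (capacitive)

λ = v/f = 0.81·c / 71.3 MHz = 3.41 m
βl = 2π·l/λ = 2π × 0.281 = 101°
tan(βl) = -5.15
For a shorted stub, Z_in = jZ_0·tan(βl)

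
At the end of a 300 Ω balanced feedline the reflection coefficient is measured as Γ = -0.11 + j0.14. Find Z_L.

Z_L ≈ 232 + j67.1 Ω

Z_L = Z_0·(1 + Γ)/(1 − Γ) = 300·(0.89 + j0.14)/(1.11 − j0.14)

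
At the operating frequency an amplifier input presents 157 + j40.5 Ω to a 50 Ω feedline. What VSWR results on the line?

VSWR ≈ 3.37

Γ = (Z_L − Z_0)/(Z_L + Z_0) = (107 + j40.5)/(207 + j40.5)
|Γ| = 114/211 = 0.542
VSWR = (1 + |Γ|)/(1 − |Γ|) = 1.54/0.458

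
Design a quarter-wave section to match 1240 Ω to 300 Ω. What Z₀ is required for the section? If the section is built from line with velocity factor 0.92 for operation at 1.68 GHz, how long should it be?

Z_qwt = √(Z_0·R_L) = √(300 × 1240) = √372000
λ = 0.92·c/f = 0.164 m, so l = λ/4 = 0.0411 m

Z_qwt ≈ 610 Ω; length ≈ 4.11 cm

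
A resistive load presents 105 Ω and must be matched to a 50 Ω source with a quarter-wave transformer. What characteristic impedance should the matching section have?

Z_qwt ≈ 72.5 Ω

Z_qwt = √(Z_0·R_L) = √(50 × 105) = √5250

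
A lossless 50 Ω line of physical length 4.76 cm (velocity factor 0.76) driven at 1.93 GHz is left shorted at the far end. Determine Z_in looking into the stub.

λ = v/f = 0.76·c / 1.93 GHz = 0.118 m
βl = 2π·l/λ = 2π × 0.403 = 145°
tan(βl) = -0.699
For a shorted stub, Z_in = jZ_0·tan(βl)

Z_in ≈ −j34.9 Ω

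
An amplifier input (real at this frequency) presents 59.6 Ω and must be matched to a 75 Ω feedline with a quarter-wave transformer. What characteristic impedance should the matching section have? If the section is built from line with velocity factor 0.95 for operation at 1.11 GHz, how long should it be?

Z_qwt = √(Z_0·R_L) = √(75 × 59.6) = √4470
λ = 0.95·c/f = 0.257 m, so l = λ/4 = 0.0642 m

Z_qwt ≈ 66.9 Ω; length ≈ 6.42 cm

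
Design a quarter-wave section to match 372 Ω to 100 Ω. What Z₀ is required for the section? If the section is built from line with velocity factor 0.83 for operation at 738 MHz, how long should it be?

Z_qwt = √(Z_0·R_L) = √(100 × 372) = √37200
λ = 0.83·c/f = 0.337 m, so l = λ/4 = 0.0843 m

Z_qwt ≈ 193 Ω; length ≈ 8.43 cm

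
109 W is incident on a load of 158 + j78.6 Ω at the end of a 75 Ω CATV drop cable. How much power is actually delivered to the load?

|Γ| = |(83 + j78.6)/(233 + j78.6)| = 0.465
|Γ|² = 0.216
P_refl = |Γ|²·P_inc = 23.6 W, P_del = (1 − |Γ|²)·P_inc = 85.4 W

P_delivered ≈ 85.4 W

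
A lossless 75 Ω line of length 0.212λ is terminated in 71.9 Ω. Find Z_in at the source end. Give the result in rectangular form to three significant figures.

Z_in ≈ 77.9 + j1.51 Ω

βl = 2π × 0.212 = 76.3°
tan(βl) = tan(76.3°) = 4.11
Z_in = Z_0·(Z_L + jZ_0·tanβl)/(Z_0 + jZ_L·tanβl)
     = 75·(71.9 + j308)/(75 + j295)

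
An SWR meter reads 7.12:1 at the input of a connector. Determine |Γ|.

|Γ| ≈ 0.754

|Γ| = (S − 1)/(S + 1) = (7.12 − 1)/(7.12 + 1) = 6.12/8.12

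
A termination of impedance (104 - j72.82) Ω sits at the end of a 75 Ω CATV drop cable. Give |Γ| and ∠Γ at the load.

Γ ≈ 0.406 ∠ -46.1°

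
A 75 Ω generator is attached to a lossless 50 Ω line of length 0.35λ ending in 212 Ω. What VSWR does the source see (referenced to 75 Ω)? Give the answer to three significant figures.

βl = 2π × 0.35 = 126°
tan(βl) = -1.38
Z_in = Z_0·(Z_L + jZ_0·tanβl)/(Z_0 + jZ_L·tanβl) = 17.5 + j33.3 Ω
Γ_s = (Z_in − Z_s)/(Z_in + Z_s) = (-57.5 + j33.3)/(92.5 + j33.3), |Γ_s| = 0.676
VSWR = (1 + |Γ_s|)/(1 − |Γ_s|)

VSWR ≈ 5.17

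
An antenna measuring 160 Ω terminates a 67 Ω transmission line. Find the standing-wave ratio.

Γ = (160 − 67)/(160 + 67) = 0.41
VSWR = (1 + 0.41)/(1 − 0.41)

VSWR ≈ 2.39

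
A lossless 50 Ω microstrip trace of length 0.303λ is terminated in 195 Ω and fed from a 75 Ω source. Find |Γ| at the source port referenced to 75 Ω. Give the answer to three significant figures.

|Γ| ≈ 0.693

βl = 2π × 0.303 = 109°
tan(βl) = -2.89
Z_in = Z_0·(Z_L + jZ_0·tanβl)/(Z_0 + jZ_L·tanβl) = 14.2 + j16 Ω
Γ_s = (Z_in − Z_s)/(Z_in + Z_s) = (-60.8 + j16)/(89.2 + j16), |Γ_s| = 0.693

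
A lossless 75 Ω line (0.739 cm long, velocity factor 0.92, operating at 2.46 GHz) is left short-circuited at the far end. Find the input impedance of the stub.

Z_in ≈ +j32.9 Ω

λ = v/f = 0.92·c / 2.46 GHz = 0.112 m
βl = 2π·l/λ = 2π × 0.0659 = 23.7°
tan(βl) = 0.439
For a short-circuited stub, Z_in = jZ_0·tan(βl)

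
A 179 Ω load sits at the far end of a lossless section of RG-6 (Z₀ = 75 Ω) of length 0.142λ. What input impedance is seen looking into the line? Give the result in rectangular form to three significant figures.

βl = 2π × 0.142 = 51.1°
tan(βl) = tan(51.1°) = 1.24
Z_in = Z_0·(Z_L + jZ_0·tanβl)/(Z_0 + jZ_L·tanβl)
     = 75·(179 + j93)/(75 + j222)

Z_in ≈ 46.5 − j44.7 Ω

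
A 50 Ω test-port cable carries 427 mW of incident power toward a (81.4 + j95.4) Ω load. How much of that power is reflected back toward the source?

P_reflected ≈ 163 mW

|Γ| = |(31.4 + j95.4)/(131.4 + j95.4)| = 0.619
|Γ|² = 0.383
P_refl = |Γ|²·P_inc = 163 mW, P_del = (1 − |Γ|²)·P_inc = 264 mW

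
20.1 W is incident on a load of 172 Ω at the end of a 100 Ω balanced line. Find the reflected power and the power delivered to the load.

Γ = (172 − 100)/(172 + 100) = 0.265
|Γ|² = 0.0701
P_refl = |Γ|²·P_inc = 1.41 W, P_del = (1 − |Γ|²)·P_inc = 18.7 W

P_reflected ≈ 1.41 W; P_delivered ≈ 18.7 W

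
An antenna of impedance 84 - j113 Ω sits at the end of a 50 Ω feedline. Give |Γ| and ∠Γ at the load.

Γ = (Z_L − Z_0)/(Z_L + Z_0) = (34 − j113)/(134 − j113)
|Γ| = 118/175 = 0.673

Γ ≈ 0.673 ∠ -33.1°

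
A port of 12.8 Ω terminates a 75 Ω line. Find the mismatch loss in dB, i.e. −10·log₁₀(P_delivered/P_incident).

Γ = (12.8 − 75)/(12.8 + 75) = -0.708
|Γ|² = 0.502, so P_del/P_inc = 1 − |Γ|² = 0.498
ML = −10·log₁₀(1 − |Γ|²)

mismatch loss ≈ 3.03 dB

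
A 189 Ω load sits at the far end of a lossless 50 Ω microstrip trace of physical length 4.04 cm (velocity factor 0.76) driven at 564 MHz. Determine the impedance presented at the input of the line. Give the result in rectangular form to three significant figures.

Z_in ≈ 33.8 − j56.5 Ω

λ = v/f = 0.76·c / 564 MHz = 0.404 m
βl = 2π·l/λ = 2π × 0.0999 = 36°
tan(βl) = tan(36°) = 0.726
Z_in = Z_0·(Z_L + jZ_0·tanβl)/(Z_0 + jZ_L·tanβl)
     = 50·(189 + j36.3)/(50 + j137)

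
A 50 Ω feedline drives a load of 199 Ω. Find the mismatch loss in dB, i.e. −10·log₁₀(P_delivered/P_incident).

Γ = (199 − 50)/(199 + 50) = 0.598
|Γ|² = 0.358, so P_del/P_inc = 1 − |Γ|² = 0.642
ML = −10·log₁₀(1 − |Γ|²)

mismatch loss ≈ 1.93 dB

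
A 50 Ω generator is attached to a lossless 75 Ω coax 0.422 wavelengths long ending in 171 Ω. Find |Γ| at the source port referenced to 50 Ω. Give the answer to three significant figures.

|Γ| ≈ 0.505

βl = 2π × 0.422 = 152°
tan(βl) = -0.534
Z_in = Z_0·(Z_L + jZ_0·tanβl)/(Z_0 + jZ_L·tanβl) = 88.6 + j67.7 Ω
Γ_s = (Z_in − Z_s)/(Z_in + Z_s) = (38.6 + j67.7)/(139 + j67.7), |Γ_s| = 0.505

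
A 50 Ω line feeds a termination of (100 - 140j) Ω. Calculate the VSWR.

VSWR ≈ 6.26

Γ = (Z_L − Z_0)/(Z_L + Z_0) = (50 − j140)/(150 − j140)
|Γ| = 149/205 = 0.725
VSWR = (1 + |Γ|)/(1 − |Γ|) = 1.72/0.275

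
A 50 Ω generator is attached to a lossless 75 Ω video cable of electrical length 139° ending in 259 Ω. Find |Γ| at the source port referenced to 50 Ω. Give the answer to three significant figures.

|Γ| ≈ 0.599

tan(βl) = -0.869
Z_in = Z_0·(Z_L + jZ_0·tanβl)/(Z_0 + jZ_L·tanβl) = 45.4 + j71.1 Ω
Γ_s = (Z_in − Z_s)/(Z_in + Z_s) = (-4.58 + j71.1)/(95.4 + j71.1), |Γ_s| = 0.599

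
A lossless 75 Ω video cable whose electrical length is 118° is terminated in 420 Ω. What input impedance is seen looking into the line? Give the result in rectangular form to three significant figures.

tan(βl) = tan(118°) = -1.88
Z_in = Z_0·(Z_L + jZ_0·tanβl)/(Z_0 + jZ_L·tanβl)
     = 75·(420 − j141)/(75 − j790)

Z_in ≈ 17 + j38.3 Ω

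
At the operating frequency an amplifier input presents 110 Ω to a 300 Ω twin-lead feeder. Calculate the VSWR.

VSWR ≈ 2.73

Γ = (110 − 300)/(110 + 300) = -0.463
VSWR = (1 + 0.463)/(1 − 0.463)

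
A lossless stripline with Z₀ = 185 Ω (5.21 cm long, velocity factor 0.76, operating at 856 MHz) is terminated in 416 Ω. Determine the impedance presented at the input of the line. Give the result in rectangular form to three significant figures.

λ = v/f = 0.76·c / 856 MHz = 0.266 m
βl = 2π·l/λ = 2π × 0.196 = 70.4°
tan(βl) = tan(70.4°) = 2.81
Z_in = Z_0·(Z_L + jZ_0·tanβl)/(Z_0 + jZ_L·tanβl)
     = 185·(416 + j520)/(185 + j1170)

Z_in ≈ 90.4 − j51.5 Ω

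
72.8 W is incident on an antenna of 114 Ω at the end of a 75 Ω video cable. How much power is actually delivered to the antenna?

Γ = (114 − 75)/(114 + 75) = 0.206
|Γ|² = 0.0426
P_refl = |Γ|²·P_inc = 3.1 W, P_del = (1 − |Γ|²)·P_inc = 69.7 W

P_delivered ≈ 69.7 W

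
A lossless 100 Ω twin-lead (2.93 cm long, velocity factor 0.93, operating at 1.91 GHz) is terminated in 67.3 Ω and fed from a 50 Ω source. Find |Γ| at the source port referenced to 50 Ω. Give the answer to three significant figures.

|Γ| ≈ 0.48

λ = v/f = 0.93·c / 1.91 GHz = 0.146 m
βl = 2π·l/λ = 2π × 0.201 = 72.2°
tan(βl) = 3.12
Z_in = Z_0·(Z_L + jZ_0·tanβl)/(Z_0 + jZ_L·tanβl) = 134 + j31.6 Ω
Γ_s = (Z_in − Z_s)/(Z_in + Z_s) = (83.5 + j31.6)/(184 + j31.6), |Γ_s| = 0.48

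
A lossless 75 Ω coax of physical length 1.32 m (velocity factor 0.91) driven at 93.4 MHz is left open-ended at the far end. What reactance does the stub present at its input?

X_in ≈ 239 Ω (inductive)

λ = v/f = 0.91·c / 93.4 MHz = 2.92 m
βl = 2π·l/λ = 2π × 0.452 = 163°
tan(βl) = -0.314
For an open-ended stub, Z_in = −jZ_0·cot(βl) = −jZ_0/tan(βl)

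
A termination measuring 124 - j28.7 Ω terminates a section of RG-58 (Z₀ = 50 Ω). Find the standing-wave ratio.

VSWR ≈ 2.64

Γ = (Z_L − Z_0)/(Z_L + Z_0) = (74 − j28.7)/(174 − j28.7)
|Γ| = 79.4/176 = 0.45
VSWR = (1 + |Γ|)/(1 − |Γ|) = 1.45/0.55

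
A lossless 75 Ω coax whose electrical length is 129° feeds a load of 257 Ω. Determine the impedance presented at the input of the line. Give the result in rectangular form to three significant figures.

Z_in ≈ 34.3 + j52.6 Ω

tan(βl) = tan(129°) = -1.23
Z_in = Z_0·(Z_L + jZ_0·tanβl)/(Z_0 + jZ_L·tanβl)
     = 75·(257 − j92.6)/(75 − j317)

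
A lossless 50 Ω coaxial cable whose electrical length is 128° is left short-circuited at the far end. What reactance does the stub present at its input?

X_in ≈ -64 Ω (capacitive)

tan(βl) = -1.28
For a short-circuited stub, Z_in = jZ_0·tan(βl)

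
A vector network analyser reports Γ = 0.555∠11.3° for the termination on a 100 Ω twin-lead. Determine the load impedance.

Z_L ≈ 315 + j99.1 Ω

Z_L = Z_0·(1 + Γ)/(1 − Γ) = 100·(1.54 + j0.109)/(0.456 − j0.109)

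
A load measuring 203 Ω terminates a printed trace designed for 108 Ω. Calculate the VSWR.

Γ = (203 − 108)/(203 + 108) = 0.305
VSWR = (1 + 0.305)/(1 − 0.305)

VSWR ≈ 1.88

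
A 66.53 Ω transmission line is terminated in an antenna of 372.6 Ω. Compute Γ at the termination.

Γ = 0.697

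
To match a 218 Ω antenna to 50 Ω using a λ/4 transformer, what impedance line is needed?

Z_qwt ≈ 104 Ω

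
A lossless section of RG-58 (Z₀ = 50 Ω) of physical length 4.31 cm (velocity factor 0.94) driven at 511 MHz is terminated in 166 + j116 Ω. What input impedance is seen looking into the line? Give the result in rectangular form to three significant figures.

λ = v/f = 0.94·c / 511 MHz = 0.552 m
βl = 2π·l/λ = 2π × 0.0781 = 28.1°
tan(βl) = tan(28.1°) = 0.534
Z_in = Z_0·(Z_L + jZ_0·tanβl)/(Z_0 + jZ_L·tanβl)
     = 50·(166 + j143)/(-12 + j88.7)

Z_in ≈ 66.6 − j103 Ω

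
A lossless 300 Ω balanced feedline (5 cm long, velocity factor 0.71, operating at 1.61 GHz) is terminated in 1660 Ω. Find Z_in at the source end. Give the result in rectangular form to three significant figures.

Z_in ≈ 109 + j291 Ω

λ = v/f = 0.71·c / 1.61 GHz = 0.132 m
βl = 2π·l/λ = 2π × 0.378 = 136°
tan(βl) = tan(136°) = -0.964
Z_in = Z_0·(Z_L + jZ_0·tanβl)/(Z_0 + jZ_L·tanβl)
     = 300·(1660 − j289)/(300 − j1600)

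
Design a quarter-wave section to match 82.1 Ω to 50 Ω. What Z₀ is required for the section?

Z_qwt = √(Z_0·R_L) = √(50 × 82.1) = √4105

Z_qwt ≈ 64.1 Ω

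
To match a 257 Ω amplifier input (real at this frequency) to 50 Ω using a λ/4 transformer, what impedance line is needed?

Z_qwt ≈ 113 Ω

Z_qwt = √(Z_0·R_L) = √(50 × 257) = √12850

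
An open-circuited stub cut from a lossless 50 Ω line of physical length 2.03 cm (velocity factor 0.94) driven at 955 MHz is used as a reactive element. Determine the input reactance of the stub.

λ = v/f = 0.94·c / 955 MHz = 0.295 m
βl = 2π·l/λ = 2π × 0.0687 = 24.7°
tan(βl) = 0.461
For an open-circuited stub, Z_in = −jZ_0·cot(βl) = −jZ_0/tan(βl)

X_in ≈ -108 Ω (capacitive)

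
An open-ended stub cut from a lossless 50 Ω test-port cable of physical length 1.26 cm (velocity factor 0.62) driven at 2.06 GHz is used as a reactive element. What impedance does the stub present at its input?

Z_in ≈ −j41.6 Ω

λ = v/f = 0.62·c / 2.06 GHz = 0.0903 m
βl = 2π·l/λ = 2π × 0.14 = 50.2°
tan(βl) = 1.2
For an open-ended stub, Z_in = −jZ_0·cot(βl) = −jZ_0/tan(βl)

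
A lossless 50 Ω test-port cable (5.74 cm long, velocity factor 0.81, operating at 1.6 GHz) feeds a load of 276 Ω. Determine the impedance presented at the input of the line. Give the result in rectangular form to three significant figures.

λ = v/f = 0.81·c / 1.6 GHz = 0.152 m
βl = 2π·l/λ = 2π × 0.378 = 136°
tan(βl) = tan(136°) = -0.964
Z_in = Z_0·(Z_L + jZ_0·tanβl)/(Z_0 + jZ_L·tanβl)
     = 50·(276 − j48.2)/(50 − j266)

Z_in ≈ 18.2 + j48.5 Ω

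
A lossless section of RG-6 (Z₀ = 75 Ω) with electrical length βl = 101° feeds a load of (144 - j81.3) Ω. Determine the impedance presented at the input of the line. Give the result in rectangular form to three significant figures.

Z_in ≈ 33.4 + j30 Ω

tan(βl) = tan(101°) = -5.14
Z_in = Z_0·(Z_L + jZ_0·tanβl)/(Z_0 + jZ_L·tanβl)
     = 75·(144 − j467)/(-343 − j741)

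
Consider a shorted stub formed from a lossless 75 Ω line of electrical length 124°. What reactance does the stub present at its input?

tan(βl) = -1.48
For a shorted stub, Z_in = jZ_0·tan(βl)

X_in ≈ -111 Ω (capacitive)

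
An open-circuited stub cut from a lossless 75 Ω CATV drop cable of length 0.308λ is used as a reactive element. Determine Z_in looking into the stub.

βl = 2π × 0.308 = 111°
tan(βl) = -2.62
For an open-circuited stub, Z_in = −jZ_0·cot(βl) = −jZ_0/tan(βl)

Z_in ≈ +j28.6 Ω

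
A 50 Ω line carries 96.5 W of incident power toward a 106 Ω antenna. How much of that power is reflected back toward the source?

P_reflected ≈ 12.4 W

Γ = (106 − 50)/(106 + 50) = 0.359
|Γ|² = 0.129
P_refl = |Γ|²·P_inc = 12.4 W, P_del = (1 − |Γ|²)·P_inc = 84.1 W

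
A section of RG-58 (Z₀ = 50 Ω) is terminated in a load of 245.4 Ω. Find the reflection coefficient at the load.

Γ = (Z_L − Z_0)/(Z_L + Z_0) = (245.4 − 50)/(245.4 + 50) = 195.4/295.4

Γ = 0.661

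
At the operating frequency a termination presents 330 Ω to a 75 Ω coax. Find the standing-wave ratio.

For a purely resistive load, VSWR = R_L/Z_0 or Z_0/R_L (whichever > 1) = 330/75

VSWR ≈ 4.4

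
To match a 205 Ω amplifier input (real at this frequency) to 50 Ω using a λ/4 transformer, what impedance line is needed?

Z_qwt = √(Z_0·R_L) = √(50 × 205) = √10250

Z_qwt ≈ 101 Ω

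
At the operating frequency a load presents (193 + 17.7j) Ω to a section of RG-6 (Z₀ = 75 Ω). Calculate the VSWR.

VSWR ≈ 2.6

Γ = (Z_L − Z_0)/(Z_L + Z_0) = (118 + j17.7)/(268 + j17.7)
|Γ| = 119/269 = 0.444
VSWR = (1 + |Γ|)/(1 − |Γ|) = 1.44/0.556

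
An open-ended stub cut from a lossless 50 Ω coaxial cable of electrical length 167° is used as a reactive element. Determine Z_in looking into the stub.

Z_in ≈ +j217 Ω

tan(βl) = -0.231
For an open-ended stub, Z_in = −jZ_0·cot(βl) = −jZ_0/tan(βl)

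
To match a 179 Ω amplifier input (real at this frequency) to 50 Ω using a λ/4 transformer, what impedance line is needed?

Z_qwt = √(Z_0·R_L) = √(50 × 179) = √8950

Z_qwt ≈ 94.6 Ω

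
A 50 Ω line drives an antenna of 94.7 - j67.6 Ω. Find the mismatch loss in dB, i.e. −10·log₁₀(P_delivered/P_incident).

Γ = (44.7 − j67.6)/(144.7 − j67.6), |Γ| = 0.507
|Γ|² = 0.257, so P_del/P_inc = 1 − |Γ|² = 0.743
ML = −10·log₁₀(1 − |Γ|²)

mismatch loss ≈ 1.29 dB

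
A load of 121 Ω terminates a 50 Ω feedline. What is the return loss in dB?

Γ = (121 − 50)/(121 + 50) = 0.415
RL = −20·log₁₀|Γ| = −20·log₁₀(0.415)

RL ≈ 7.63 dB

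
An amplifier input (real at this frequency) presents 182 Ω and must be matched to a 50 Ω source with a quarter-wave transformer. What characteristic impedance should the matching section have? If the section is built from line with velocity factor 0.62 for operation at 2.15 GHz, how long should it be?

Z_qwt ≈ 95.4 Ω; length ≈ 2.16 cm

Z_qwt = √(Z_0·R_L) = √(50 × 182) = √9100
λ = 0.62·c/f = 0.0865 m, so l = λ/4 = 0.0216 m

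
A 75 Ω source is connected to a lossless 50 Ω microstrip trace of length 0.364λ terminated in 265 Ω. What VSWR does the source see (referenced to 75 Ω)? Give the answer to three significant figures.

VSWR ≈ 6.07

βl = 2π × 0.364 = 131°
tan(βl) = -1.15
Z_in = Z_0·(Z_L + jZ_0·tanβl)/(Z_0 + jZ_L·tanβl) = 16.1 + j40.9 Ω
Γ_s = (Z_in − Z_s)/(Z_in + Z_s) = (-58.9 + j40.9)/(91.1 + j40.9), |Γ_s| = 0.717
VSWR = (1 + |Γ_s|)/(1 − |Γ_s|)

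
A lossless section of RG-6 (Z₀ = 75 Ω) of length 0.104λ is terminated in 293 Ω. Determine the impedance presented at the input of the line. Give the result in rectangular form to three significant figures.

βl = 2π × 0.104 = 37.4°
tan(βl) = tan(37.4°) = 0.766
Z_in = Z_0·(Z_L + jZ_0·tanβl)/(Z_0 + jZ_L·tanβl)
     = 75·(293 + j57.4)/(75 + j224)

Z_in ≈ 46.7 − j82.3 Ω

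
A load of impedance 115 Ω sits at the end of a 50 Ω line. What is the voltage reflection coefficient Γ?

Γ = 0.394

Γ = (Z_L − Z_0)/(Z_L + Z_0) = (115 − 50)/(115 + 50) = 65/165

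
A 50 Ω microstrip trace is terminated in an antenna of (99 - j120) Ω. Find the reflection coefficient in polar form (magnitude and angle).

Γ ≈ 0.678 ∠ -28.9°

Γ = (Z_L − Z_0)/(Z_L + Z_0) = (49 − j120)/(149 − j120)
|Γ| = 130/191 = 0.678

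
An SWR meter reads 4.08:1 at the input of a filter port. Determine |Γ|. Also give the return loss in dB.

|Γ| ≈ 0.606; return loss ≈ 4.35 dB

|Γ| = (S − 1)/(S + 1) = (4.08 − 1)/(4.08 + 1) = 3.08/5.08
RL = −20·log₁₀|Γ| = −20·log₁₀(0.606)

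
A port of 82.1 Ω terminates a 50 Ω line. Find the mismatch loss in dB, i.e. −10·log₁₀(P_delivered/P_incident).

mismatch loss ≈ 0.264 dB

Γ = (82.1 − 50)/(82.1 + 50) = 0.243
|Γ|² = 0.059, so P_del/P_inc = 1 − |Γ|² = 0.941
ML = −10·log₁₀(1 − |Γ|²)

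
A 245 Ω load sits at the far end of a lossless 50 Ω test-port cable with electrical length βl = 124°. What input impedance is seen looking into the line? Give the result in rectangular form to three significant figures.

Z_in ≈ 14.6 + j31.7 Ω

tan(βl) = tan(124°) = -1.48
Z_in = Z_0·(Z_L + jZ_0·tanβl)/(Z_0 + jZ_L·tanβl)
     = 50·(245 − j74.1)/(50 − j363)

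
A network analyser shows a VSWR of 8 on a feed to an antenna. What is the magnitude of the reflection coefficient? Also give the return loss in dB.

|Γ| ≈ 0.778; return loss ≈ 2.18 dB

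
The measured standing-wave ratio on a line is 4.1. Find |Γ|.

|Γ| = (S − 1)/(S + 1) = (4.1 − 1)/(4.1 + 1) = 3.1/5.1

|Γ| ≈ 0.608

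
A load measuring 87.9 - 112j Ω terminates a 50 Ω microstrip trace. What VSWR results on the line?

VSWR ≈ 4.98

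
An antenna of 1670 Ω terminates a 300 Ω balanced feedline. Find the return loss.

Γ = (1670 − 300)/(1670 + 300) = 0.695
RL = −20·log₁₀|Γ| = −20·log₁₀(0.695)

RL ≈ 3.15 dB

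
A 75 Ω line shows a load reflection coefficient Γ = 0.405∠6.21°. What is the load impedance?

Z_L ≈ 175 + j18.3 Ω

Z_L = Z_0·(1 + Γ)/(1 − Γ) = 75·(1.4 + j0.0438)/(0.597 − j0.0438)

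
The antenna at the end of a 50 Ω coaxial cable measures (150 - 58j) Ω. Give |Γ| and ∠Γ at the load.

Γ ≈ 0.555 ∠ -13.9°

Γ = (Z_L − Z_0)/(Z_L + Z_0) = (100 − j58)/(200 − j58)
|Γ| = 116/208 = 0.555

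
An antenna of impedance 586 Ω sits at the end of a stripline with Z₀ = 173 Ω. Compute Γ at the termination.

Γ = 0.544

Γ = (Z_L − Z_0)/(Z_L + Z_0) = (586 − 173)/(586 + 173) = 413/759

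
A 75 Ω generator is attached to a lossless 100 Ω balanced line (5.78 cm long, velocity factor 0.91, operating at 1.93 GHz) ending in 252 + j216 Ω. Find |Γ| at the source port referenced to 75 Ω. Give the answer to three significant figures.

λ = v/f = 0.91·c / 1.93 GHz = 0.141 m
βl = 2π·l/λ = 2π × 0.409 = 147°
tan(βl) = -0.647
Z_in = Z_0·(Z_L + jZ_0·tanβl)/(Z_0 + jZ_L·tanβl) = 42.5 + j92 Ω
Γ_s = (Z_in − Z_s)/(Z_in + Z_s) = (-32.5 + j92)/(118 + j92), |Γ_s| = 0.654

|Γ| ≈ 0.654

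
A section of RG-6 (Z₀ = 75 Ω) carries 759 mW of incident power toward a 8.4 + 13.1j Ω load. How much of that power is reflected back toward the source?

P_reflected ≈ 491 mW

|Γ| = |(-66.6 + j13.1)/(83.4 + j13.1)| = 0.804
|Γ|² = 0.646
P_refl = |Γ|²·P_inc = 491 mW, P_del = (1 − |Γ|²)·P_inc = 268 mW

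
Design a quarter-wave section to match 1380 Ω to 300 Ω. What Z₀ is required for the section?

Z_qwt = √(Z_0·R_L) = √(300 × 1380) = √414000

Z_qwt ≈ 643 Ω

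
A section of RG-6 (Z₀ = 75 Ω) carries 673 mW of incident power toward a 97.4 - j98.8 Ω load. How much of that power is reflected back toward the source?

|Γ| = |(22.4 − j98.8)/(172.4 − j98.8)| = 0.51
|Γ|² = 0.26
P_refl = |Γ|²·P_inc = 175 mW, P_del = (1 − |Γ|²)·P_inc = 498 mW

P_reflected ≈ 175 mW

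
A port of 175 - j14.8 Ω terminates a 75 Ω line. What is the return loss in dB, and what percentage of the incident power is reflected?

Γ = (100 − j14.8)/(250 − j14.8), |Γ| = 0.404
RL = −20·log₁₀(0.404) = 7.88 dB
P_refl/P_inc = |Γ|² = 0.163

RL ≈ 7.88 dB; 16.3% of incident power reflected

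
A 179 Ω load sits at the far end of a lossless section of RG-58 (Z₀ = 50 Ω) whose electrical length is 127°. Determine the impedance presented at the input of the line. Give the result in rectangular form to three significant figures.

Z_in ≈ 21 + j33.3 Ω

tan(βl) = tan(127°) = -1.33
Z_in = Z_0·(Z_L + jZ_0·tanβl)/(Z_0 + jZ_L·tanβl)
     = 50·(179 − j66.4)/(50 − j238)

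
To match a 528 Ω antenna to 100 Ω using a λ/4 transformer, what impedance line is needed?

Z_qwt = √(Z_0·R_L) = √(100 × 528) = √52800

Z_qwt ≈ 230 Ω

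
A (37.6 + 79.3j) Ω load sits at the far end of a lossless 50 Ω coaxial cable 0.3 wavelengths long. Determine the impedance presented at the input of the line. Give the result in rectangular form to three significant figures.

βl = 2π × 0.3 = 108°
tan(βl) = tan(108°) = -3.08
Z_in = Z_0·(Z_L + jZ_0·tanβl)/(Z_0 + jZ_L·tanβl)
     = 50·(37.6 − j74.6)/(294 − j116)

Z_in ≈ 9.86 − j8.8 Ω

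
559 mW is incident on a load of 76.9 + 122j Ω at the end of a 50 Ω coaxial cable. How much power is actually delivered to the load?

P_delivered ≈ 277 mW

|Γ| = |(26.9 + j122)/(126.9 + j122)| = 0.71
|Γ|² = 0.504
P_refl = |Γ|²·P_inc = 282 mW, P_del = (1 − |Γ|²)·P_inc = 277 mW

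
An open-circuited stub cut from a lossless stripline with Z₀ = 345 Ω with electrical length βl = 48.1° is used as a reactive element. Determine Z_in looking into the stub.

tan(βl) = 1.11
For an open-circuited stub, Z_in = −jZ_0·cot(βl) = −jZ_0/tan(βl)

Z_in ≈ −j310 Ω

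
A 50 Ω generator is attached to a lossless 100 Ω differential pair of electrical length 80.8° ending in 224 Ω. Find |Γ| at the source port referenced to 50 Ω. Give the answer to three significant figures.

|Γ| ≈ 0.141

tan(βl) = 6.17
Z_in = Z_0·(Z_L + jZ_0·tanβl)/(Z_0 + jZ_L·tanβl) = 45.6 − j12.9 Ω
Γ_s = (Z_in − Z_s)/(Z_in + Z_s) = (-4.42 − j12.9)/(95.6 − j12.9), |Γ_s| = 0.141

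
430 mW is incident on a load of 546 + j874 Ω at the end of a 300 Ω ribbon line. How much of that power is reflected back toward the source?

|Γ| = |(246 + j874)/(846 + j874)| = 0.746
|Γ|² = 0.557
P_refl = |Γ|²·P_inc = 240 mW, P_del = (1 − |Γ|²)·P_inc = 190 mW

P_reflected ≈ 240 mW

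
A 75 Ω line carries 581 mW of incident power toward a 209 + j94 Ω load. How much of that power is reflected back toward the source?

P_reflected ≈ 174 mW

|Γ| = |(134 + j94)/(284 + j94)| = 0.547
|Γ|² = 0.299
P_refl = |Γ|²·P_inc = 174 mW, P_del = (1 − |Γ|²)·P_inc = 407 mW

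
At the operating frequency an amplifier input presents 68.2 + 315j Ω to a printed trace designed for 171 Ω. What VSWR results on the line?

Γ = (Z_L − Z_0)/(Z_L + Z_0) = (-102.8 + j315)/(239.2 + j315)
|Γ| = 331/396 = 0.838
VSWR = (1 + |Γ|)/(1 − |Γ|) = 1.84/0.162

VSWR ≈ 11.3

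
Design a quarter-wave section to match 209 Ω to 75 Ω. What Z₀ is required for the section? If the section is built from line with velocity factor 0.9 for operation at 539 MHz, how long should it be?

Z_qwt ≈ 125 Ω; length ≈ 12.5 cm

Z_qwt = √(Z_0·R_L) = √(75 × 209) = √15680
λ = 0.9·c/f = 0.501 m, so l = λ/4 = 0.125 m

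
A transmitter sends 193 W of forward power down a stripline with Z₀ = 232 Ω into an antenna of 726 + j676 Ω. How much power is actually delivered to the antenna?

|Γ| = |(494 + j676)/(958 + j676)| = 0.714
|Γ|² = 0.51
P_refl = |Γ|²·P_inc = 98.4 W, P_del = (1 − |Γ|²)·P_inc = 94.6 W

P_delivered ≈ 94.6 W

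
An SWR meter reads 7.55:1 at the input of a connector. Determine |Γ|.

|Γ| = (S − 1)/(S + 1) = (7.55 − 1)/(7.55 + 1) = 6.55/8.55

|Γ| ≈ 0.766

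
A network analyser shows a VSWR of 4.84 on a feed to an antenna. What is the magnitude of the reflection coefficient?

|Γ| ≈ 0.658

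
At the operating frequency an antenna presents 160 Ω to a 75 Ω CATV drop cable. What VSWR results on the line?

VSWR ≈ 2.13

For a purely resistive load, VSWR = R_L/Z_0 or Z_0/R_L (whichever > 1) = 160/75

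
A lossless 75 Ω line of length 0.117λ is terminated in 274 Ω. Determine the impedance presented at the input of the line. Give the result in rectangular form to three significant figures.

βl = 2π × 0.117 = 42.1°
tan(βl) = tan(42.1°) = 0.904
Z_in = Z_0·(Z_L + jZ_0·tanβl)/(Z_0 + jZ_L·tanβl)
     = 75·(274 + j67.8)/(75 + j248)

Z_in ≈ 41.8 − j70.3 Ω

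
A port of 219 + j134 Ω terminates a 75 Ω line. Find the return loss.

RL ≈ 4.31 dB

Γ = (144 + j134)/(294 + j134), |Γ| = 0.609
RL = −20·log₁₀|Γ| = −20·log₁₀(0.609)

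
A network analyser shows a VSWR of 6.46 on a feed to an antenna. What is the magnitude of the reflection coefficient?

|Γ| ≈ 0.732

|Γ| = (S − 1)/(S + 1) = (6.46 − 1)/(6.46 + 1) = 5.46/7.46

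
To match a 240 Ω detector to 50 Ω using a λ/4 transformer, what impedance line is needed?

Z_qwt ≈ 110 Ω

Z_qwt = √(Z_0·R_L) = √(50 × 240) = √12000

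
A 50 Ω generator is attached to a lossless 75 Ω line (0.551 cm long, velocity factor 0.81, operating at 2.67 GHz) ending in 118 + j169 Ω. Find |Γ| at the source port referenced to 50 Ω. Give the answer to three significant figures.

|Γ| ≈ 0.774

λ = v/f = 0.81·c / 2.67 GHz = 0.091 m
βl = 2π·l/λ = 2π × 0.0605 = 21.8°
tan(βl) = 0.4
Z_in = Z_0·(Z_L + jZ_0·tanβl)/(Z_0 + jZ_L·tanβl) = 337 − j134 Ω
Γ_s = (Z_in − Z_s)/(Z_in + Z_s) = (287 − j134)/(387 − j134), |Γ_s| = 0.774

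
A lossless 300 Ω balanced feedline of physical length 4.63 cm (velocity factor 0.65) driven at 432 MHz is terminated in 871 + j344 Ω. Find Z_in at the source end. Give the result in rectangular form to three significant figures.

λ = v/f = 0.65·c / 432 MHz = 0.451 m
βl = 2π·l/λ = 2π × 0.103 = 36.9°
tan(βl) = tan(36.9°) = 0.752
Z_in = Z_0·(Z_L + jZ_0·tanβl)/(Z_0 + jZ_L·tanβl)
     = 300·(871 + j569)/(41.5 + j655)

Z_in ≈ 285 − j381 Ω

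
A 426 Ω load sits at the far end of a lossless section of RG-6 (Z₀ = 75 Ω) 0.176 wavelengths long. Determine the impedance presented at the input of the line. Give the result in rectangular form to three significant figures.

Z_in ≈ 16.4 − j36.2 Ω

βl = 2π × 0.176 = 63.4°
tan(βl) = tan(63.4°) = 1.99
Z_in = Z_0·(Z_L + jZ_0·tanβl)/(Z_0 + jZ_L·tanβl)
     = 75·(426 + j150)/(75 + j849)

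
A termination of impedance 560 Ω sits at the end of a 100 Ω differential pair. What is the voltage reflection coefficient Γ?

Γ = 0.697

Γ = (Z_L − Z_0)/(Z_L + Z_0) = (560 − 100)/(560 + 100) = 460/660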